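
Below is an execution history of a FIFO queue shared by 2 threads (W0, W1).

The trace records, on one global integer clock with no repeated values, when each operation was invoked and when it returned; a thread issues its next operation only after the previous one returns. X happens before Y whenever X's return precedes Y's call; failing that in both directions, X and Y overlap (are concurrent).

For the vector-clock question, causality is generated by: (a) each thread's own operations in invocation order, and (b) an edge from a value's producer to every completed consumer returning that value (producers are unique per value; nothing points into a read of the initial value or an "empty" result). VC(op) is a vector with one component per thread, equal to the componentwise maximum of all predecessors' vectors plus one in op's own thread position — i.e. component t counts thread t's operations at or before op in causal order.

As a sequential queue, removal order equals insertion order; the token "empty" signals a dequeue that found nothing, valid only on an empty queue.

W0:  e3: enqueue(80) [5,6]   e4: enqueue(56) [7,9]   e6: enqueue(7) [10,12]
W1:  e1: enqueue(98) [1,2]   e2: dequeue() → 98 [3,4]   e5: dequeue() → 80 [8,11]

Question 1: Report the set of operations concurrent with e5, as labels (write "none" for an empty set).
e5 spans [8,11]; an op avoiding the whole window 8..11 is ordered, any other is concurrent
e1 [1,2]: before
e2 [3,4]: before
e3 [5,6]: before
e4 [7,9]: concurrent
e6 [10,12]: concurrent

e4, e6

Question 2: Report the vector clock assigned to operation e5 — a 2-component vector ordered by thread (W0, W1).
root op e1, invoked 1: fresh clock plus W1's own tick → (0, 1)
root op e3, invoked 5: fresh clock plus W0's own tick → (1, 0)
e2, invoked 3, takes VC(e1)=(0, 1) under max, adds 1 for W1 → (0, 2)
e4, invoked 7, takes VC(e3)=(1, 0) under max, adds 1 for W0 → (2, 0)
e6, invoked 10, takes VC(e4)=(2, 0) under max, adds 1 for W0 → (3, 0)
e5, invoked 8, takes VC(e2)=(0, 2), VC(e3)=(1, 0) under max, adds 1 for W1 → (1, 3)
target: VC(e5) = (1, 3)

(1, 3)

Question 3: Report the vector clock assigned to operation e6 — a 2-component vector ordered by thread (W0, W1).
no predecessors for e1 (invoked 1): W1 increments from zero → (0, 1)
no predecessors for e3 (invoked 5): W0 increments from zero → (1, 0)
e2 (invocation 3): componentwise max over VC(e1)=(0, 1), +1 at W1, giving (0, 2)
e4 (invocation 7): componentwise max over VC(e3)=(1, 0), +1 at W0, giving (2, 0)
e6 (invocation 10): componentwise max over VC(e4)=(2, 0), +1 at W0, giving (3, 0)
e5 (invocation 8): componentwise max over VC(e2)=(0, 2), VC(e3)=(1, 0), +1 at W1, giving (1, 3)
target: VC(e6) = (3, 0)

(3, 0)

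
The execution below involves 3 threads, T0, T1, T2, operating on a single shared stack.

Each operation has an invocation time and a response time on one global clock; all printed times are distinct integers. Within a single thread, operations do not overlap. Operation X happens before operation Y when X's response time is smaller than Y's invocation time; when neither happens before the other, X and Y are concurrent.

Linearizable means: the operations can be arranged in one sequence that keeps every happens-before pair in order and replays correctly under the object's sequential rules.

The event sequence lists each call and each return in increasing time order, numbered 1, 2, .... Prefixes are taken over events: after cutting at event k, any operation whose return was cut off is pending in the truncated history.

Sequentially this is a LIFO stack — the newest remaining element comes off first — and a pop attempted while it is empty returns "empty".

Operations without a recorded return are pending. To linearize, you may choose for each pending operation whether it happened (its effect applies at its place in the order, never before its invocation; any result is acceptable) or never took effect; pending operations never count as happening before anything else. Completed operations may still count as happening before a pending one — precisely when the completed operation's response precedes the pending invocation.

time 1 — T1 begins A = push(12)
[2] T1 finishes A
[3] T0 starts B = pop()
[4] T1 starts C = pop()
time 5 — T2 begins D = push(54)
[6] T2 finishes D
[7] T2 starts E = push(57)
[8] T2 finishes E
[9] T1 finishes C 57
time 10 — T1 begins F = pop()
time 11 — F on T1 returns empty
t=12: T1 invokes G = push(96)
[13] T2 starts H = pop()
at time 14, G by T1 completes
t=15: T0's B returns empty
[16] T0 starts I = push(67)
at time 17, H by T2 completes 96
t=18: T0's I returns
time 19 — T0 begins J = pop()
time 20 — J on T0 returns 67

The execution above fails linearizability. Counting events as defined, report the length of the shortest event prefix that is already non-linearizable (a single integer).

11

a valid linearization of events 1..10 exists, for instance A, B, D, E, C:
1. A push(12), leaving stack <12>
2. B pop() (pending, included), leaving stack <>
3. D push(54), leaving stack <54>
4. E push(57), leaving stack <54,57>
5. C pop() → 57, leaving stack <54>
include event 11 — F responding at 11 — and every candidate order breaks
include/drop combinations of the 1 pending operation (B) were all tried; none helps
e.g. A, C, D, E, F (pending dropped): illegal at step 2, since C pop() → 57 cannot apply there
e.g. A, D, C, E, F (pending dropped): illegal at step 3, since C pop() → 57 cannot apply there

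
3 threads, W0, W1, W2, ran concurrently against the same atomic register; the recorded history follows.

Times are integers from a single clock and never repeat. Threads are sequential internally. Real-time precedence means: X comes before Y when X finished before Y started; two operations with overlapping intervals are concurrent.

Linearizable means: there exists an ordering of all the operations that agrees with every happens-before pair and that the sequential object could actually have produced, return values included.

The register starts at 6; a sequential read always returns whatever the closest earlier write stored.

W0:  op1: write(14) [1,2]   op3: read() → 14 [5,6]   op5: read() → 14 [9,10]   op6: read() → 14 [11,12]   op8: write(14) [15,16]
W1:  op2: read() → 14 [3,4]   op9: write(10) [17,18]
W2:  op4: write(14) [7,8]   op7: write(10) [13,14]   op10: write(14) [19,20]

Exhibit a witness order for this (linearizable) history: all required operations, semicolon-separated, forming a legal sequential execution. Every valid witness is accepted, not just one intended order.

op1; op2; op3; op4; op5; op6; op7; op8; op9; op10

after step 1 (op1 write(14)): value 14
after step 2 (op2 read() → 14): value 14
after step 3 (op3 read() → 14): value 14
after step 4 (op4 write(14)): value 14
after step 5 (op5 read() → 14): value 14
after step 6 (op6 read() → 14): value 14
after step 7 (op7 write(10)): value 10
after step 8 (op8 write(14)): value 14
after step 9 (op9 write(10)): value 10
after step 10 (op10 write(14)): value 14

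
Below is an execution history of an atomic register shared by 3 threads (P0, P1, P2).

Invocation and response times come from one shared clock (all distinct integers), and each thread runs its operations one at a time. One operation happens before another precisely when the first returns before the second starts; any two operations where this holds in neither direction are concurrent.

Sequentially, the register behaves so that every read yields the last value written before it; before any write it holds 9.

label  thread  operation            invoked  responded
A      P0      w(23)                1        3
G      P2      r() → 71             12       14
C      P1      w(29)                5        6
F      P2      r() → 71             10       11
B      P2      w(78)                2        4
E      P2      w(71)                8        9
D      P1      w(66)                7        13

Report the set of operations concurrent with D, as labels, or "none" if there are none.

D runs from 7 to 13; window-overlapping ops are concurrent
A [1,3]: before
B [2,4]: before
C [5,6]: before
E [8,9]: concurrent
F [10,11]: concurrent
G [12,14]: concurrent

E, F, G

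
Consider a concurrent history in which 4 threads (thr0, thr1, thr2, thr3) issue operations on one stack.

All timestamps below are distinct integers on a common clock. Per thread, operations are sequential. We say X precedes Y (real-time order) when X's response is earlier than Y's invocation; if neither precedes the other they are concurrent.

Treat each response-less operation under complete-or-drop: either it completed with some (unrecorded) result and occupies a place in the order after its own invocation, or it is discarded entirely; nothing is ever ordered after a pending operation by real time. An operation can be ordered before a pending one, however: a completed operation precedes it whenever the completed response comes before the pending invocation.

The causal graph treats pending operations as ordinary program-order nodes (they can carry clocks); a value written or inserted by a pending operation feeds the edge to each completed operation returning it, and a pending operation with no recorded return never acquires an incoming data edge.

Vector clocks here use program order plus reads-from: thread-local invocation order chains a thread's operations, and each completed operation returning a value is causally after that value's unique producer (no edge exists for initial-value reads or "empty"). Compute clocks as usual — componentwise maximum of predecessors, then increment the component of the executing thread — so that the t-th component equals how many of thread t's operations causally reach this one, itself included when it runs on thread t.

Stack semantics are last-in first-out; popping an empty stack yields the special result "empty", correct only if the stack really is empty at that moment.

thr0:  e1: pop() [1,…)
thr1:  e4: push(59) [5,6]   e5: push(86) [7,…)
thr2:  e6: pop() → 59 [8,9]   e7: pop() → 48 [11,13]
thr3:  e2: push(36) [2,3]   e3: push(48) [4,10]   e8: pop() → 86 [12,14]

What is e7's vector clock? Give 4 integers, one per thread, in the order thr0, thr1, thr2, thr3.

e2, invoked 2, has no incoming edges; only thr3's bump applies → (0, 0, 0, 1)
e4, invoked 5, has no incoming edges; only thr1's bump applies → (0, 1, 0, 0)
e1, invoked 1, has no incoming edges; only thr0's bump applies → (1, 0, 0, 0)
merge at e3 (invoked 4): VC(e2)=(0, 0, 0, 1), own-thread bump on thr3 → (0, 0, 0, 2)
merge at e6 (invoked 8): VC(e4)=(0, 1, 0, 0), own-thread bump on thr2 → (0, 1, 1, 0)
merge at e5 (invoked 7): VC(e4)=(0, 1, 0, 0), own-thread bump on thr1 → (0, 2, 0, 0)
merge at e7 (invoked 11): VC(e3)=(0, 0, 0, 2), VC(e6)=(0, 1, 1, 0), own-thread bump on thr2 → (0, 1, 2, 2)
merge at e8 (invoked 12): VC(e3)=(0, 0, 0, 2), VC(e5)=(0, 2, 0, 0), own-thread bump on thr3 → (0, 2, 0, 3)
target: VC(e7) = (0, 1, 2, 2)

(0, 1, 2, 2)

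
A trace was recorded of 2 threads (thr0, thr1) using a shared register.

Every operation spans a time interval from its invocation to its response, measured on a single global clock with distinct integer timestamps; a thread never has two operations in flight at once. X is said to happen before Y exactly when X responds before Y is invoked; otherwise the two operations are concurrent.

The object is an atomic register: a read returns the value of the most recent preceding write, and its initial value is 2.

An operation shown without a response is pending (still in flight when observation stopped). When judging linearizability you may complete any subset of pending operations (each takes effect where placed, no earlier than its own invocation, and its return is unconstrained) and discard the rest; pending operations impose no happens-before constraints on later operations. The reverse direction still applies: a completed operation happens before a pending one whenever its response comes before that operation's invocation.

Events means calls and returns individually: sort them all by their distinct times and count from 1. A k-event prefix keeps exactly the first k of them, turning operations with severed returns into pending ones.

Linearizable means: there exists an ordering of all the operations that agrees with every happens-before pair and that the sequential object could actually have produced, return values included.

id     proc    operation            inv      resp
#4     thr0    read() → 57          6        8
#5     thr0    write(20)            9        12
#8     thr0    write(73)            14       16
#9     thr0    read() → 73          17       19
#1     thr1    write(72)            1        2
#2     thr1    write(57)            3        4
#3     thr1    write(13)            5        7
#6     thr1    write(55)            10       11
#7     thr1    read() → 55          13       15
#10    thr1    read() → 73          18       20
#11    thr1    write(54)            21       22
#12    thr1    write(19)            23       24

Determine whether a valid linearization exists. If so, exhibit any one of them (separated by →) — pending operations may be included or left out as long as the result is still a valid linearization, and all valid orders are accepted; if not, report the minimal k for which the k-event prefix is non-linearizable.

linearizable — witness: #1 → #2 → #4 → #3 → #5 → #6 → #7 → #8 → #9 → #10 → #11 → #12

1. #1 write(72), leaving value 72
2. #2 write(57), leaving value 57
3. #4 read() → 57, leaving value 57
4. #3 write(13), leaving value 13
5. #5 write(20), leaving value 20
6. #6 write(55), leaving value 55
7. #7 read() → 55, leaving value 55
8. #8 write(73), leaving value 73
9. #9 read() → 73, leaving value 73
10. #10 read() → 73, leaving value 73
11. #11 write(54), leaving value 54
12. #12 write(19), leaving value 19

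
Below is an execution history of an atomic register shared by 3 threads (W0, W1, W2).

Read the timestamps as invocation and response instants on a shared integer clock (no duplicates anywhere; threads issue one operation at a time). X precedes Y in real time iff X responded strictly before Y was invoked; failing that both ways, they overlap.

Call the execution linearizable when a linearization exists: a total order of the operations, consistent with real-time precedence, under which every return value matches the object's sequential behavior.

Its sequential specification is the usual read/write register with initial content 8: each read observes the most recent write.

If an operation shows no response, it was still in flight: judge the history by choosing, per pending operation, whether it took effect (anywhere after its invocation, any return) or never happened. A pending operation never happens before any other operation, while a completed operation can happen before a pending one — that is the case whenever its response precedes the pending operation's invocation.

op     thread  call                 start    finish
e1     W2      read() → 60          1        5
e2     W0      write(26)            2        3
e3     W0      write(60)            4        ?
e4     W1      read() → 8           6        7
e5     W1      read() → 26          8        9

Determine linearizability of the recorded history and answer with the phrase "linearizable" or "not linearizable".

through event 6 a valid linearization exists; event 7 (e4 responding at time 7) ends that
2 orders of the 3 completed atomic register ops respect real time; none is legal
no completion choice of the 1 pending operation (e3) rescues it — every subset was tried
one such order, e1, e2, e4 (pending dropped), breaks at step 1 where e1 read() → 60 is illegal
one such order, e2, e1, e4 (pending dropped), breaks at step 2 where e1 read() → 60 is illegal

not linearizable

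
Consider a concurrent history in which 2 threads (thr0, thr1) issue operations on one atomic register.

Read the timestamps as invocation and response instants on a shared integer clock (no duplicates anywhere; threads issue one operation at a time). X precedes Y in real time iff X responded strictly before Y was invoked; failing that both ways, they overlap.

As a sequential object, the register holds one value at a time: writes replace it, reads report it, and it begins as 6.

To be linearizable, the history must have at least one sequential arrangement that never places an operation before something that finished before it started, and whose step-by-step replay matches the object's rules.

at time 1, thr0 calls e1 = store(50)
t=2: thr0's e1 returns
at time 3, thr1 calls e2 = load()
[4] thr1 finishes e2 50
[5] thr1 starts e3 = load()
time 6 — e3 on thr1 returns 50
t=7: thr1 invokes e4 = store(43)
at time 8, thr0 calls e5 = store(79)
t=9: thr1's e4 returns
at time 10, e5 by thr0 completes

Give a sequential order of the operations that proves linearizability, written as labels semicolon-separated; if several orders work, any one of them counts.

e1; e2; e3; e4; e5

after step 1 (e1 store(50)): value 50
after step 2 (e2 load() → 50): value 50
after step 3 (e3 load() → 50): value 50
after step 4 (e4 store(43)): value 43
after step 5 (e5 store(79)): value 79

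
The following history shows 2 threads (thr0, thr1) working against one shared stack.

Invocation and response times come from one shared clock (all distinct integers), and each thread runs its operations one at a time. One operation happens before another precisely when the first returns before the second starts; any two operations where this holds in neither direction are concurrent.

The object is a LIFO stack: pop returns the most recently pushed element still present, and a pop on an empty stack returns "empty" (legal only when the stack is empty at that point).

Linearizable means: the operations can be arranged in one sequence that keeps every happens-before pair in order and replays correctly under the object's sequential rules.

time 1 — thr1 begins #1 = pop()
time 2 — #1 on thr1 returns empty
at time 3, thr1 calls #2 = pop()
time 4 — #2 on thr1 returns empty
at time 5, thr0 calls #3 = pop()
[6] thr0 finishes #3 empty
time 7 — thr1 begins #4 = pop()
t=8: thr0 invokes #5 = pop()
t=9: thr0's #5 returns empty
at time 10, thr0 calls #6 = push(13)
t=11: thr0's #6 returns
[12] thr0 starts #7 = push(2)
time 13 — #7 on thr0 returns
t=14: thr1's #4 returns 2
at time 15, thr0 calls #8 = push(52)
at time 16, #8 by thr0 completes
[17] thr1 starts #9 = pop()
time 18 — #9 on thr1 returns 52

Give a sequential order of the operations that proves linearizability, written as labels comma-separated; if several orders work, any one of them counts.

#1, #2, #3, #5, #6, #7, #4, #8, #9

1. #1 pop() → empty, leaving stack <>
2. #2 pop() → empty, leaving stack <>
3. #3 pop() → empty, leaving stack <>
4. #5 pop() → empty, leaving stack <>
5. #6 push(13), leaving stack <13>
6. #7 push(2), leaving stack <13,2>
7. #4 pop() → 2, leaving stack <13>
8. #8 push(52), leaving stack <13,52>
9. #9 pop() → 52, leaving stack <13>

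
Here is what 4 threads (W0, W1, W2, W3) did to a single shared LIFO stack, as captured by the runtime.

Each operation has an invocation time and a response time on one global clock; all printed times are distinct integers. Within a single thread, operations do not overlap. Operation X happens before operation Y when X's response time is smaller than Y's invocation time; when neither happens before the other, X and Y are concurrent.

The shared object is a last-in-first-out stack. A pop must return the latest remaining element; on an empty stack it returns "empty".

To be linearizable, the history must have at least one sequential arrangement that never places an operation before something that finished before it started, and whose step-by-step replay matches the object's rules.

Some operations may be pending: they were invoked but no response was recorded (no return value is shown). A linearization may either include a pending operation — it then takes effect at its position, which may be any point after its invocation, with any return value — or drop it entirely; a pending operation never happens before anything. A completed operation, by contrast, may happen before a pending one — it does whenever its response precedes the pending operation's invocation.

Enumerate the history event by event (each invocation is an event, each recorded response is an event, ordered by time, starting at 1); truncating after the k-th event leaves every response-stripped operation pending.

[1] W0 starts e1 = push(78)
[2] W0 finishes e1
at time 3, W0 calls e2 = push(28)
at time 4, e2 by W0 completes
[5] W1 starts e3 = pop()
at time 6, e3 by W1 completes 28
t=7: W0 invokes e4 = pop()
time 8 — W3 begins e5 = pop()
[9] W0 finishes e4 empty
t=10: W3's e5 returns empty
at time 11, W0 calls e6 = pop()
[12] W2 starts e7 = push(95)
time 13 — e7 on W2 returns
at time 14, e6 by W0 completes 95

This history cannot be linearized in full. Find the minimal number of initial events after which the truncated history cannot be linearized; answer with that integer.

10

one valid order for events 1..9 is e1, e2, e3, e5, e4:
after step 1 (e1 push(78)): stack <78>
after step 2 (e2 push(28)): stack <78,28>
after step 3 (e3 pop() → 28): stack <78>
after step 4 (e5 pop() (pending, included)): stack <>
after step 5 (e4 pop() → empty): stack <>
at event 10 (e5's time-10 response) nothing linearizes any more
for example e1, e2, e3, e4, e5 fails at step 4: e4 pop() → empty is not legal there
for example e1, e2, e3, e5, e4 fails at step 4: e5 pop() → empty is not legal there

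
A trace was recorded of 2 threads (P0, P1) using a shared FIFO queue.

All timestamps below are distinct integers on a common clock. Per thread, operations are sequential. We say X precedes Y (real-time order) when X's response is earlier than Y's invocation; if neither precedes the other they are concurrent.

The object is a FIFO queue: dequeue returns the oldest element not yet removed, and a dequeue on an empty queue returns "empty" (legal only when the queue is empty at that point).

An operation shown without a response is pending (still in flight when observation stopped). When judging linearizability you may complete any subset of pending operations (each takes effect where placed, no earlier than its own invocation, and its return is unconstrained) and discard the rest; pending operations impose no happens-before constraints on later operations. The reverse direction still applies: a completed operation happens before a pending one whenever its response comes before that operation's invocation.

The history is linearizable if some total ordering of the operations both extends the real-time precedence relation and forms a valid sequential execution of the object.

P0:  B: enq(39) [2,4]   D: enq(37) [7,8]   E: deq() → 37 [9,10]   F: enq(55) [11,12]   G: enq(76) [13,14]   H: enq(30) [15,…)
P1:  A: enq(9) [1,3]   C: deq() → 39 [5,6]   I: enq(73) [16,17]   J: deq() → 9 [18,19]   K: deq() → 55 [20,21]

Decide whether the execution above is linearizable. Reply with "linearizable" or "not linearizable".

not linearizable

prefix check: 1..9 passes, 1..10 fails once E's time-10 response joins
checked exhaustively: 2 real-time-consistent orders of 5 completed operations, zero legal FIFO queue replays
e.g. A, B, C, D, E: illegal at step 3, since C deq() → 39 cannot apply there
e.g. B, A, C, D, E: illegal at step 5, since E deq() → 37 cannot apply there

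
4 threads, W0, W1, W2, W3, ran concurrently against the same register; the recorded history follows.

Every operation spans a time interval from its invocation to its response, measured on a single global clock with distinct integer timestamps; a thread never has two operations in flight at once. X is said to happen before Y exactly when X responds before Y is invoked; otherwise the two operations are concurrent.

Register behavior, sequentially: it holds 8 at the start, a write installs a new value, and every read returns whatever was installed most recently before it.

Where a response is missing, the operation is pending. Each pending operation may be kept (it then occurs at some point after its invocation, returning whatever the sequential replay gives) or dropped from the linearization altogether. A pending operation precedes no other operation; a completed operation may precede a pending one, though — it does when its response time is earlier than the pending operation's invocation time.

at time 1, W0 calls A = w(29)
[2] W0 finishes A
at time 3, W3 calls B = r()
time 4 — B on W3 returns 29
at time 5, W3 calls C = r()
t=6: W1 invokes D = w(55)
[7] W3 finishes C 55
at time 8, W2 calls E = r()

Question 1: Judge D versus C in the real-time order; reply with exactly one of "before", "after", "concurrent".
concurrent

D spans [6,…), C spans [5,7]
the intervals overlap in both directions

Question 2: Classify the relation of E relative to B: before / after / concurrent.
after

E spans [8,…), B spans [3,4]
resp(B)=4 < inv(E)=8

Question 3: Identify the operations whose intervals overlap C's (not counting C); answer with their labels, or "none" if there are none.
D

C spans [5,7]: anything still running between times 5 and 7 counts as concurrent
A [1,2]: before
B [3,4]: before
D [6,…): concurrent
E [8,…): after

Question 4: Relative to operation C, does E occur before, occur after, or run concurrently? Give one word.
after

E spans [8,…), C spans [5,7]
resp(C)=7 < inv(E)=8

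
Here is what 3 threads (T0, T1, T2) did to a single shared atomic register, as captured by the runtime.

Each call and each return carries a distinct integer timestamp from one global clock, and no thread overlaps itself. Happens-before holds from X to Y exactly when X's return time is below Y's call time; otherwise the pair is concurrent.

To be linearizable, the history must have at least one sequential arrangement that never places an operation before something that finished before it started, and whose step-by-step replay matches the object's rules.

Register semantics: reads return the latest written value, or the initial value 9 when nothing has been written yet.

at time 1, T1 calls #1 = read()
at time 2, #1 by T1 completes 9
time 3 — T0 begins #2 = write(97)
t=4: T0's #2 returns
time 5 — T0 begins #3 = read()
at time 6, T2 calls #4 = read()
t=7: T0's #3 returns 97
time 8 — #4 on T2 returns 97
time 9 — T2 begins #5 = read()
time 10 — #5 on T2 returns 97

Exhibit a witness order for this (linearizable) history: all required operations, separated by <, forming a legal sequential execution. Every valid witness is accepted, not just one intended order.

#1 < #2 < #3 < #4 < #5

1. #1 read() → 9, leaving value 9
2. #2 write(97), leaving value 97
3. #3 read() → 97, leaving value 97
4. #4 read() → 97, leaving value 97
5. #5 read() → 97, leaving value 97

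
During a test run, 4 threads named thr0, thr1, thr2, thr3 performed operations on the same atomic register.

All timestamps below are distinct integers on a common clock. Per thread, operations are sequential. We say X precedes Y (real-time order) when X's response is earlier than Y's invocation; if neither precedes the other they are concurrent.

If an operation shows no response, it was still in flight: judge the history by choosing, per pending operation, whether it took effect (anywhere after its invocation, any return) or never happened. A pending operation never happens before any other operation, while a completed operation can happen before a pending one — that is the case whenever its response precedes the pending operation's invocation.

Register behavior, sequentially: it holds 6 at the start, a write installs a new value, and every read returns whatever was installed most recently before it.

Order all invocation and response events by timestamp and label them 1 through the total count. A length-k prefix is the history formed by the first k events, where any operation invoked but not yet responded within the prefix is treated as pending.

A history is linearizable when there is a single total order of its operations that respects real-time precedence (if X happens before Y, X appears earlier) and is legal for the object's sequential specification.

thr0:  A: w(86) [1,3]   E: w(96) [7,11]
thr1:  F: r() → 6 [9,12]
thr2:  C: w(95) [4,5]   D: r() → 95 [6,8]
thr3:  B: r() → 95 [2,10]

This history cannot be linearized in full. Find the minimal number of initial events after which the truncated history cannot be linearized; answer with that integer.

events 1..11 are still linearizable — one witness is A, C, B, D, E:
step 1: A w(86) — value 86
step 2: C w(95) — value 95
step 3: B r() → 95 — value 95
step 4: D r() → 95 — value 95
step 5: E w(96) — value 96
at event 12 (F's time-12 response) nothing linearizes any more
e.g. A, B, C, D, E, F: illegal at step 2, since B r() → 95 cannot apply there
e.g. A, B, C, D, F, E: illegal at step 2, since B r() → 95 cannot apply there

12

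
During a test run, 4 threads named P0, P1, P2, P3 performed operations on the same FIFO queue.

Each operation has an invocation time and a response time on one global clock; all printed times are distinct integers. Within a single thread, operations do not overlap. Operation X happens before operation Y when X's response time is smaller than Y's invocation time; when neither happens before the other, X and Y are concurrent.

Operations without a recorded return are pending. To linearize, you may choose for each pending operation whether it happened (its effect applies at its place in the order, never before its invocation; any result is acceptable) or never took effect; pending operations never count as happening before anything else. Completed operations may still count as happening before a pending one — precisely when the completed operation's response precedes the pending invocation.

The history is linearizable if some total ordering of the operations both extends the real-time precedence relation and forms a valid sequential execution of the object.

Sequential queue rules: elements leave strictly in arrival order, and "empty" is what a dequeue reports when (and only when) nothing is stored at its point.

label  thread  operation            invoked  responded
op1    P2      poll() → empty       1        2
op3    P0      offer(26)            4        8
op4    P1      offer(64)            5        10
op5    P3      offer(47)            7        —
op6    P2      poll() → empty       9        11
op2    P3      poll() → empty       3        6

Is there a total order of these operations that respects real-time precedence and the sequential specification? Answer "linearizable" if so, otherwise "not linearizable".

not linearizable

cut after 10 events: linearizable; cut after 11 events (op6 responds, time 11): not linearizable
the 5 completed operations admit 8 real-time orders; each fails the FIFO queue replay
including or dropping the 1 pending operation (op5) in any combination fails
take op1, op2, op3, op4, op6 (pending dropped): step 5 already fails, because op6 poll() → empty cannot occur there
take op1, op2, op3, op6, op4 (pending dropped): step 4 already fails, because op6 poll() → empty cannot occur there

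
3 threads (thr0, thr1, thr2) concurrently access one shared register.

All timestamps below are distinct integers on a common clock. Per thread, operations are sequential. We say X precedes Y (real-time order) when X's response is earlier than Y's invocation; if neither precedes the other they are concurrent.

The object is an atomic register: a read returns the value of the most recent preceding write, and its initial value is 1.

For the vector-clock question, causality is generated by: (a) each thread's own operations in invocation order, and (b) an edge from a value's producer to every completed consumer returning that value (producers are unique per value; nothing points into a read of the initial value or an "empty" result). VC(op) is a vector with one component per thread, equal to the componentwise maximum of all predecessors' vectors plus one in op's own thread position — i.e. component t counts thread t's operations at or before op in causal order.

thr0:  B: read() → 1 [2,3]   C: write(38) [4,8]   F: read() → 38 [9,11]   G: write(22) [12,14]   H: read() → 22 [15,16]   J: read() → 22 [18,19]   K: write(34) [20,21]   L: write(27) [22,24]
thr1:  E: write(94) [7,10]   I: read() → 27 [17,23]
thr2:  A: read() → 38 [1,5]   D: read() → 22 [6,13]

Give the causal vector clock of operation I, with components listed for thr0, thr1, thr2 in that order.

(8, 2, 0)

no predecessors for E (invoked 7): thr1 increments from zero → (0, 1, 0)
no predecessors for B (invoked 2): thr0 increments from zero → (1, 0, 0)
from VC(B)=(1, 0, 0), C (invoked 4) maxes components and bumps thr0 → (2, 0, 0)
from VC(C)=(2, 0, 0), A (invoked 1) maxes components and bumps thr2 → (2, 0, 1)
from VC(C)=(2, 0, 0), F (invoked 9) maxes components and bumps thr0 → (3, 0, 0)
from VC(F)=(3, 0, 0), G (invoked 12) maxes components and bumps thr0 → (4, 0, 0)
from VC(G)=(4, 0, 0), H (invoked 15) maxes components and bumps thr0 → (5, 0, 0)
from VC(A)=(2, 0, 1), VC(G)=(4, 0, 0), D (invoked 6) maxes components and bumps thr2 → (4, 0, 2)
from VC(G)=(4, 0, 0), VC(H)=(5, 0, 0), J (invoked 18) maxes components and bumps thr0 → (6, 0, 0)
from VC(J)=(6, 0, 0), K (invoked 20) maxes components and bumps thr0 → (7, 0, 0)
from VC(K)=(7, 0, 0), L (invoked 22) maxes components and bumps thr0 → (8, 0, 0)
from VC(E)=(0, 1, 0), VC(L)=(8, 0, 0), I (invoked 17) maxes components and bumps thr1 → (8, 2, 0)
target: VC(I) = (8, 2, 0)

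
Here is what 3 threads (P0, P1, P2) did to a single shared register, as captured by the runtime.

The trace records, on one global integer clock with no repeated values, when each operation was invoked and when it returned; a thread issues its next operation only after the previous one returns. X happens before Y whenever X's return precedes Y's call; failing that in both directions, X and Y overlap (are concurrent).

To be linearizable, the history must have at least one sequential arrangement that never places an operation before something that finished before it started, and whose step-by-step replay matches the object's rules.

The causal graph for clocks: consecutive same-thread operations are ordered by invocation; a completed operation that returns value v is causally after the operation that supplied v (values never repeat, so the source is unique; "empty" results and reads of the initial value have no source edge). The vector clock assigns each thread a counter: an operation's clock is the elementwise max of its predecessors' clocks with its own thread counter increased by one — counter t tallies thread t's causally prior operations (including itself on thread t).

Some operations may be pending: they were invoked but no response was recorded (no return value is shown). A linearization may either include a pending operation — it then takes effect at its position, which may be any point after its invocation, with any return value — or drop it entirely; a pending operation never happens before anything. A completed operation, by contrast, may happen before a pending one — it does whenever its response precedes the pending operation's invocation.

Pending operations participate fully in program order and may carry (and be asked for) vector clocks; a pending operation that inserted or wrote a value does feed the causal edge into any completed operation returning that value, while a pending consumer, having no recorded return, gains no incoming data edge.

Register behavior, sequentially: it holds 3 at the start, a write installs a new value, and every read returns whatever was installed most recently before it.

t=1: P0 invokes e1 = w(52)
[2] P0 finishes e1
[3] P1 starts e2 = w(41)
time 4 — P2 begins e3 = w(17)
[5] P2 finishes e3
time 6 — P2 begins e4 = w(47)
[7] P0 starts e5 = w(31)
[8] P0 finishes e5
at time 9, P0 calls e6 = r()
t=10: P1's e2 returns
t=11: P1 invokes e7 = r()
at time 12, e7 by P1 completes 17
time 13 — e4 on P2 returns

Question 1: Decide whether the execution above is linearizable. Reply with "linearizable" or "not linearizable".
not linearizable

already the first 12 events (up to e7's response at time 12) admit no linearization; the first 11 still do
every one of the 3 real-time-consistent orders over 5 completed register ops fails the sequential spec
no escape via the 2 pending operations (e4, e6): every completion choice fails
for example e1, e2, e3, e5, e7 (pending dropped) fails at step 5: e7 r() → 17 is not legal there
for example e1, e3, e2, e5, e7 (pending dropped) fails at step 5: e7 r() → 17 is not legal there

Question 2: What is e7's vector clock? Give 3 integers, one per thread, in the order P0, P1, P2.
(0, 2, 1)

e3, invoked 4, has no incoming edges; only P2's bump applies → (0, 0, 1)
e2, invoked 3, has no incoming edges; only P1's bump applies → (0, 1, 0)
e1, invoked 1, has no incoming edges; only P0's bump applies → (1, 0, 0)
e4, invoked 6, takes VC(e3)=(0, 0, 1) under max, adds 1 for P2 → (0, 0, 2)
e5, invoked 7, takes VC(e1)=(1, 0, 0) under max, adds 1 for P0 → (2, 0, 0)
e7, invoked 11, takes VC(e2)=(0, 1, 0), VC(e3)=(0, 0, 1) under max, adds 1 for P1 → (0, 2, 1)
e6, invoked 9, takes VC(e5)=(2, 0, 0) under max, adds 1 for P0 → (3, 0, 0)
target: VC(e7) = (0, 2, 1)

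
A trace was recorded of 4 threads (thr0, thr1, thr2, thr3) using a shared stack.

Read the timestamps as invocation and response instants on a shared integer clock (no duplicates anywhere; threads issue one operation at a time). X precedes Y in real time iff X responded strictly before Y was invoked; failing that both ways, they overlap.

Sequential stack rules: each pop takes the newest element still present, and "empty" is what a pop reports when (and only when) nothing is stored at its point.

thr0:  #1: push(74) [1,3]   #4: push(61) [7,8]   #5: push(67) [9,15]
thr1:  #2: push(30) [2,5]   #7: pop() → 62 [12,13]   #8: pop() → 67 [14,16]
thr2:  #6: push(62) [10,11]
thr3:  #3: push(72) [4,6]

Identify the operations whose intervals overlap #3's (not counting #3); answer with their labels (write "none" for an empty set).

concurrent with #3 ([4,6]): every op whose interval crosses 4..6
#1 [1,3]: before
#2 [2,5]: concurrent
#4 [7,8]: after
#5 [9,15]: after
#6 [10,11]: after
#7 [12,13]: after
#8 [14,16]: after

#2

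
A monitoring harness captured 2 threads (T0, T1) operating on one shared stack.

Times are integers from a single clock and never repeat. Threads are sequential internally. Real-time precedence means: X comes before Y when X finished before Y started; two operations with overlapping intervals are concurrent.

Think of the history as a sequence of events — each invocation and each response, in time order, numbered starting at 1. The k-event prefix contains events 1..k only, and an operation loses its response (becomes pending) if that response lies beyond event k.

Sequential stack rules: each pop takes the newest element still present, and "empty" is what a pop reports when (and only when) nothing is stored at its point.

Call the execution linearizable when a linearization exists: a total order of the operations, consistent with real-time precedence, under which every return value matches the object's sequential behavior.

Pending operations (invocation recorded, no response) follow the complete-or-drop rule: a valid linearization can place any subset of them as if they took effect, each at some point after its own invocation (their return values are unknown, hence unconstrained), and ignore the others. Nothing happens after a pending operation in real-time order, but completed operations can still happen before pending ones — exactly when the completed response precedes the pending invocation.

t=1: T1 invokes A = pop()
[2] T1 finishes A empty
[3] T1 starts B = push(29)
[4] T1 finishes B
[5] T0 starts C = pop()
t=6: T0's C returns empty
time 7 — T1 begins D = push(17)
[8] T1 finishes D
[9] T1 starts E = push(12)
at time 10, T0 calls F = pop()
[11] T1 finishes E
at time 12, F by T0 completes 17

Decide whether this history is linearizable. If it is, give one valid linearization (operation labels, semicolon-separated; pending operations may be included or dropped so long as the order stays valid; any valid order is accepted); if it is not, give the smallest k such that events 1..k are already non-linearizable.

not linearizable — minimal violating prefix: 6 events

already the first 6 events (up to C's response at time 6) admit no linearization; the first 5 still do
the sole real-time-consistent order of 3 completed operations fails the stack replay
e.g. A, B, C: illegal at step 3, since C pop() → empty cannot apply there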